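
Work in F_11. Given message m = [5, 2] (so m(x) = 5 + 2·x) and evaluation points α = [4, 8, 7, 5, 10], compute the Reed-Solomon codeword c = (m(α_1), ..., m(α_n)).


c = [2, 10, 8, 4, 3]

Message polynomial: m(x) = 5 + 2·x (mod 11).
For each evaluation point α_i, compute m(α_i) mod 11:
  α_1 = 4: Horner steps 2 → 2, so m(4) = 2.
  α_2 = 8: Horner steps 2 → 10, so m(8) = 10.
  α_3 = 7: Horner steps 2 → 8, so m(7) = 8.
  α_4 = 5: Horner steps 2 → 4, so m(5) = 4.
  α_5 = 10: Horner steps 2 → 3, so m(10) = 3.
Codeword c = [2, 10, 8, 4, 3] ∈ F_11^5.


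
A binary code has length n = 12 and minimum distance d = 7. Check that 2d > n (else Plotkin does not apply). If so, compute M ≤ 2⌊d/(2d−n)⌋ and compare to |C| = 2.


Plotkin bound M ≤ 6; given |C| = 2 ≤ bound (satisfied).

Check applicability: 2d = 14, n = 12.
2d − n = 2 > 0, so Plotkin applies.
Compute d/(2d−n) = 7/2 ≈ 3.5000.
⌊d/(2d−n)⌋ = 3.
Plotkin bound: M ≤ 2·3 = 6.
Given |C| = 2, check: satisfied.
This |C| is below the Plotkin bound.


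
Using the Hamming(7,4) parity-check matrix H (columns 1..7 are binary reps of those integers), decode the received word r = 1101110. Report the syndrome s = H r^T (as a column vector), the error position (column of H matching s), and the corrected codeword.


s = (1, 0, 0)^T, error position = 4, corrected codeword c = 1100110

Compute s = H r^T mod 2 one row at a time:
  s_1 = 1 + 1 + 1 + 0 = 3 ≡ 1 (mod 2).
  s_2 = 1 + 0 + 1 + 0 = 2 ≡ 0 (mod 2).
  s_3 = 1 + 0 + 1 + 0 = 2 ≡ 0 (mod 2).
s = (1, 0, 0)^T — this equals column 4 of H (binary 100), so error is at position 4.
Correct: flip bit 4 of r = 1101110 to get c = 1100110.


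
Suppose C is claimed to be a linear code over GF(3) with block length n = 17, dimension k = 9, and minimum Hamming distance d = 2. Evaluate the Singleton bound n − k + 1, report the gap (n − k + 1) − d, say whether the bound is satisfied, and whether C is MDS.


Singleton RHS = n − k + 1 = 9, slack = 7, bound satisfied, not MDS.

Singleton bound: d ≤ n − k + 1.
Here n = 17, k = 9, so n − k + 1 = 9.
Given d = 2, check d ≤ 9: YES.
Slack = (n − k + 1) − d = 7.
The code is NOT MDS (slack = 7 > 0).
Description: the claimed parameters are [17, 9, 2]_3; such a code would be non-MDS.


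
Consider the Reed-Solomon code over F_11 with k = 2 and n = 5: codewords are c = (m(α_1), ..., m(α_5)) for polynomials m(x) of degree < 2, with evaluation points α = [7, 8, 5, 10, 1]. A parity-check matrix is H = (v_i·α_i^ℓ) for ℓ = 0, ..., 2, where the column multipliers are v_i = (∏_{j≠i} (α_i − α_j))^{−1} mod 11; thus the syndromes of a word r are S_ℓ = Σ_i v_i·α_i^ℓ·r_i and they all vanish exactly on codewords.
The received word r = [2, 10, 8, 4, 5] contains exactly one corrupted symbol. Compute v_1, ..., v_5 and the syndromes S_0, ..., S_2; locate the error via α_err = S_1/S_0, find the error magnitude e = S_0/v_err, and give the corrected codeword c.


S = (8, 8, 8), error at position 5, error magnitude e = 7, c = [2, 10, 8, 4, 9].

Step 1: column multipliers v_i = (∏_{j≠i}(α_i − α_j))^{−1} mod 11.
  i = 1 (α = 7): (7−8)(7−5)(7−10)(7−1) = (−1)·2·(−3)·6 = 36 ≡ 3, so v_1 = 3^{−1} = 4 (mod 11).
  i = 2 (α = 8): (8−7)(8−5)(8−10)(8−1) = 1·3·(−2)·7 = −42 ≡ 2, so v_2 = 2^{−1} = 6 (mod 11).
  i = 3 (α = 5): (5−7)(5−8)(5−10)(5−1) = (−2)·(−3)·(−5)·4 = −120 ≡ 1, so v_3 = 1^{−1} = 1 (mod 11).
  i = 4 (α = 10): (10−7)(10−8)(10−5)(10−1) = 3·2·5·9 = 270 ≡ 6, so v_4 = 6^{−1} = 2 (mod 11).
  i = 5 (α = 1): (1−7)(1−8)(1−5)(1−10) = (−6)·(−7)·(−4)·(−9) = 1512 ≡ 5, so v_5 = 5^{−1} = 9 (mod 11).
  v = [4, 6, 1, 2, 9].
Step 2: syndromes of r = [2, 10, 8, 4, 5] (all sums mod 11).
  S_0 = Σ v_i r_i = 4·2 + 6·10 + 1·8 + 2·4 + 9·5 = 129 ≡ 8.
  S_1 = Σ v_i α_i r_i = 4·7·2 + 6·8·10 + 1·5·8 + 2·10·4 + 9·1·5 = 701 ≡ 8.
  α_i^2 mod 11 = [5, 9, 3, 1, 1].
  S_2 = Σ v_i α_i^2 r_i = 4·5·2 + 6·9·10 + 1·3·8 + 2·1·4 + 9·1·5 = 657 ≡ 8.
  S = (8, 8, 8) ≠ 0, so r is not a codeword (an error is present).
Step 3: locate the error. For a single error e at position i, S_ℓ = v_i·e·α_i^ℓ, so α_err = S_1/S_0.
  S_0^{−1} = 8^{−1} = 7 (mod 11), so α_err = 8·7 = 56 ≡ 1 = α_5. Error position i = 5.
  Consistency check: S_2/S_1 = 8·7 = 56 ≡ 1 = α_err ✓ (single-error assumption holds).
Step 4: error magnitude e = S_0/v_5 = S_0·∏_{j≠5}(α_5 − α_j) = 8·5 = 40 ≡ 7 (mod 11).
Step 5: correct position 5: c_5 = r_5 − e = 5 − 7 ≡ 9 (mod 11). Hence c = [2, 10, 8, 4, 9].
  Check: interpolating c through the α_i gives m(x) = 1 + 8·x (degree < 2) with m(α_i) = c_i for every i, so c is indeed a codeword.


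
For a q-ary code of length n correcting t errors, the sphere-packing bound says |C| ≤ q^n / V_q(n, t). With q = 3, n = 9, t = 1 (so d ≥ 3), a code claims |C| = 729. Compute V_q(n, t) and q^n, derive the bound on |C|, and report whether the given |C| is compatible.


V_q(n, t) = 19, q^n = 19683, Hamming bound = 1035, |C| = 729 ≤ bound (satisfied).

Step 1: Compute V_q(n, t) = Σ_{j=0}^1 C(n, j) (q−1)^j.
  j = 0: C(9,0)·(2)^0 = 1·1 = 1.
  j = 1: C(9,1)·(2)^1 = 9·2 = 18.
  V_q(n, t) = 1 + 18 = 19.
Step 2: q^n = 3^9 = 19683.
Step 3: Hamming bound ⌊q^n / V_q(n,t)⌋ = ⌊19683/19⌋ = 1035.
Step 4: Compare |C| = 729 to 1035: satisfied.
The claimed |C| lies below the Hamming bound.


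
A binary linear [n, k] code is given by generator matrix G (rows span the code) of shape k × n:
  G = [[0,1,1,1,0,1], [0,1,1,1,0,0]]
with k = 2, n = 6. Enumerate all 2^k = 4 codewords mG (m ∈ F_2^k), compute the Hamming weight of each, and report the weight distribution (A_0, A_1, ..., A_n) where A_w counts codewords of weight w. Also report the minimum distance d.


Weight distribution: A_0 = 1, A_1 = 1, A_3 = 1, A_4 = 1. Minimum distance d = 1.

Enumerate all 2^2 = 4 messages m ∈ F_2^2.
For each, compute codeword c = mG in F_2^6, then tally its weight.
  m = 00 → c = 000000, weight = 0.
  m = 10 → c = 011101, weight = 4.
  m = 01 → c = 011100, weight = 3.
  m = 11 → c = 000001, weight = 1.
Tally weights:
  weight 0: 1 codewords.
  weight 1: 1 codewords.
  weight 3: 1 codewords.
  weight 4: 1 codewords.
Minimum distance d = smallest w > 0 with A_w > 0 = 1.
Sanity: Σ A_w = 4 = 2^2 = 4 ✓.


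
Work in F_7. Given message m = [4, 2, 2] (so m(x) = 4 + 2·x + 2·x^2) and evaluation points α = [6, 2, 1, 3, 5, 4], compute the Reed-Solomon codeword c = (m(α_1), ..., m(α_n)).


c = [4, 2, 1, 0, 1, 2]

Message polynomial: m(x) = 4 + 2·x + 2·x^2 (mod 7).
For each evaluation point α_i, compute m(α_i) mod 7:
  α_1 = 6: Horner steps 2 → 0 → 4, so m(6) = 4.
  α_2 = 2: Horner steps 2 → 6 → 2, so m(2) = 2.
  α_3 = 1: Horner steps 2 → 4 → 1, so m(1) = 1.
  α_4 = 3: Horner steps 2 → 1 → 0, so m(3) = 0.
  α_5 = 5: Horner steps 2 → 5 → 1, so m(5) = 1.
  α_6 = 4: Horner steps 2 → 3 → 2, so m(4) = 2.
Codeword c = [4, 2, 1, 0, 1, 2] ∈ F_7^6.


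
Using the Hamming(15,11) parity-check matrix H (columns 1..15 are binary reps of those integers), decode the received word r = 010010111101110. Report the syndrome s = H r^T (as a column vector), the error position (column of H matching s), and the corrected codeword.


s = (0, 1, 0, 0)^T, error position = 4, corrected codeword c = 010110111101110

Compute s = H r^T mod 2 one row at a time:
  s_1 = 1 + 1 + 1 + 0 + 1 + 1 + 1 + 0 = 6 ≡ 0 (mod 2).
  s_2 = 0 + 1 + 0 + 1 + 1 + 1 + 1 + 0 = 5 ≡ 1 (mod 2).
  s_3 = 1 + 0 + 0 + 1 + 1 + 0 + 1 + 0 = 4 ≡ 0 (mod 2).
  s_4 = 0 + 0 + 1 + 1 + 1 + 0 + 1 + 0 = 4 ≡ 0 (mod 2).
s = (0, 1, 0, 0)^T — this equals column 4 of H (binary 0100), so error is at position 4.
Correct: flip bit 4 of r = 010010111101110 to get c = 010110111101110.


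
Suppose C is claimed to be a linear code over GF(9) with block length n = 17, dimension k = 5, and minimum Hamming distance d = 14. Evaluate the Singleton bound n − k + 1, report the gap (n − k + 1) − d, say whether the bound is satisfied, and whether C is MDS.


Singleton RHS = n − k + 1 = 13, slack = -1, bound violated (no such code; not MDS).

Singleton bound: d ≤ n − k + 1.
Here n = 17, k = 5, so n − k + 1 = 13.
Given d = 14, check d ≤ 13: NO.
Slack = (n − k + 1) − d = -1.
The slack is negative: d = 14 exceeds n − k + 1 = 13 by 1, so the Singleton bound is violated and no linear [17, 5, 14]_9 code can exist. In particular it is not MDS (MDS requires d = n − k + 1 exactly).
Description: the claimed parameters are [17, 5, 14]_9; such a code would be impossible (violates the Singleton bound).


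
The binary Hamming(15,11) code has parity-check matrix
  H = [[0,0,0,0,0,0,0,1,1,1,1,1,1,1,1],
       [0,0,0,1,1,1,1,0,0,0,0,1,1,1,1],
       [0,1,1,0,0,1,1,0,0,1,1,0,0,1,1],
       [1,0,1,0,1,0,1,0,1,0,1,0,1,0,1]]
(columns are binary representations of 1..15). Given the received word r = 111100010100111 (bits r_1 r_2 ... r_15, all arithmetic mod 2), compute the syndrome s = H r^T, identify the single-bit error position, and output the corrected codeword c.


s = (1, 0, 1, 0)^T, error position = 10, corrected codeword c = 111100010000111

Compute s = H r^T mod 2 one row at a time:
  s_1 = 1 + 0 + 1 + 0 + 0 + 1 + 1 + 1 = 5 ≡ 1 (mod 2).
  s_2 = 1 + 0 + 0 + 0 + 0 + 1 + 1 + 1 = 4 ≡ 0 (mod 2).
  s_3 = 1 + 1 + 0 + 0 + 1 + 0 + 1 + 1 = 5 ≡ 1 (mod 2).
  s_4 = 1 + 1 + 0 + 0 + 0 + 0 + 1 + 1 = 4 ≡ 0 (mod 2).
s = (1, 0, 1, 0)^T — this equals column 10 of H (binary 1010), so error is at position 10.
Correct: flip bit 10 of r = 111100010100111 to get c = 111100010000111.


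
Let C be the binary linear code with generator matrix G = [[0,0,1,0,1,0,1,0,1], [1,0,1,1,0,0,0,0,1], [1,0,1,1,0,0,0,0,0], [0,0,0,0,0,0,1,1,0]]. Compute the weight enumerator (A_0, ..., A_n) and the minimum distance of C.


Weight distribution: A_0 = 1, A_1 = 1, A_2 = 1, A_3 = 4, A_4 = 5, A_5 = 3, A_6 = 1. Minimum distance d = 1.

Enumerate all 2^4 = 16 messages m ∈ F_2^4.
For each, compute codeword c = mG in F_2^9, then tally its weight.
  m = 0000 → c = 000000000, weight = 0.
  m = 1000 → c = 001010101, weight = 4.
  m = 0100 → c = 101100001, weight = 4.
  m = 1100 → c = 100110100, weight = 4.
  m = 0010 → c = 101100000, weight = 3.
  m = 1010 → c = 100110101, weight = 5.
  m = 0110 → c = 000000001, weight = 1.
  m = 1110 → c = 001010100, weight = 3.
  m = 0001 → c = 000000110, weight = 2.
  m = 1001 → c = 001010011, weight = 4.
  m = 0101 → c = 101100111, weight = 6.
  m = 1101 → c = 100110010, weight = 4.
  m = 0011 → c = 101100110, weight = 5.
  m = 1011 → c = 100110011, weight = 5.
  m = 0111 → c = 000000111, weight = 3.
  m = 1111 → c = 001010010, weight = 3.
Tally weights:
  weight 0: 1 codewords.
  weight 1: 1 codewords.
  weight 2: 1 codewords.
  weight 3: 4 codewords.
  weight 4: 5 codewords.
  weight 5: 3 codewords.
  weight 6: 1 codewords.
Minimum distance d = smallest w > 0 with A_w > 0 = 1.
Sanity: Σ A_w = 16 = 2^4 = 16 ✓.


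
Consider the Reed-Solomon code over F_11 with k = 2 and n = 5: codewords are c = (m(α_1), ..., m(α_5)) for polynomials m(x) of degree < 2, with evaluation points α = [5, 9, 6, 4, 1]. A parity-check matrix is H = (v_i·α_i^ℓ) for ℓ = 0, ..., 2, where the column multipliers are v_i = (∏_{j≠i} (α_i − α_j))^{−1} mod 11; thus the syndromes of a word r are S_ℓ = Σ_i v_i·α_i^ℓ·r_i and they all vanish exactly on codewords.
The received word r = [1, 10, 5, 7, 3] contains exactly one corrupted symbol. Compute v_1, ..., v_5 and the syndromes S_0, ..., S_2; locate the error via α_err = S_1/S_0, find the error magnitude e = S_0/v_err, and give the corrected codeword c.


S = (7, 9, 10), error at position 3, error magnitude e = 10, c = [1, 10, 6, 7, 3].

Step 1: column multipliers v_i = (∏_{j≠i}(α_i − α_j))^{−1} mod 11.
  i = 1 (α = 5): (5−9)(5−6)(5−4)(5−1) = (−4)·(−1)·1·4 = 16 ≡ 5, so v_1 = 5^{−1} = 9 (mod 11).
  i = 2 (α = 9): (9−5)(9−6)(9−4)(9−1) = 4·3·5·8 = 480 ≡ 7, so v_2 = 7^{−1} = 8 (mod 11).
  i = 3 (α = 6): (6−5)(6−9)(6−4)(6−1) = 1·(−3)·2·5 = −30 ≡ 3, so v_3 = 3^{−1} = 4 (mod 11).
  i = 4 (α = 4): (4−5)(4−9)(4−6)(4−1) = (−1)·(−5)·(−2)·3 = −30 ≡ 3, so v_4 = 3^{−1} = 4 (mod 11).
  i = 5 (α = 1): (1−5)(1−9)(1−6)(1−4) = (−4)·(−8)·(−5)·(−3) = 480 ≡ 7, so v_5 = 7^{−1} = 8 (mod 11).
  v = [9, 8, 4, 4, 8].
Step 2: syndromes of r = [1, 10, 5, 7, 3] (all sums mod 11).
  S_0 = Σ v_i r_i = 9·1 + 8·10 + 4·5 + 4·7 + 8·3 = 161 ≡ 7.
  S_1 = Σ v_i α_i r_i = 9·5·1 + 8·9·10 + 4·6·5 + 4·4·7 + 8·1·3 = 1021 ≡ 9.
  α_i^2 mod 11 = [3, 4, 3, 5, 1].
  S_2 = Σ v_i α_i^2 r_i = 9·3·1 + 8·4·10 + 4·3·5 + 4·5·7 + 8·1·3 = 571 ≡ 10.
  S = (7, 9, 10) ≠ 0, so r is not a codeword (an error is present).
Step 3: locate the error. For a single error e at position i, S_ℓ = v_i·e·α_i^ℓ, so α_err = S_1/S_0.
  S_0^{−1} = 7^{−1} = 8 (mod 11), so α_err = 9·8 = 72 ≡ 6 = α_3. Error position i = 3.
  Consistency check: S_2/S_1 = 10·5 = 50 ≡ 6 = α_err ✓ (single-error assumption holds).
Step 4: error magnitude e = S_0/v_3 = S_0·∏_{j≠3}(α_3 − α_j) = 7·3 = 21 ≡ 10 (mod 11).
Step 5: correct position 3: c_3 = r_3 − e = 5 − 10 ≡ 6 (mod 11). Hence c = [1, 10, 6, 7, 3].
  Check: interpolating c through the α_i gives m(x) = 9 + 5·x (degree < 2) with m(α_i) = c_i for every i, so c is indeed a codeword.


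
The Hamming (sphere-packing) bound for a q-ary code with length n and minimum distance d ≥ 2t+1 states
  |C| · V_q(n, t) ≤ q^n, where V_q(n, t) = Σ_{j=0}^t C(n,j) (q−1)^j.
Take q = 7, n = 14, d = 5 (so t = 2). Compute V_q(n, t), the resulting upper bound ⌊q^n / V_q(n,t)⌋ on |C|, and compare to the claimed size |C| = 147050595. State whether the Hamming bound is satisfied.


V_q(n, t) = 3361, q^n = 678223072849, Hamming bound = 201792047, |C| = 147050595 ≤ bound (satisfied).

Step 1: Compute V_q(n, t) = Σ_{j=0}^2 C(n, j) (q−1)^j.
  j = 0: C(14,0)·(6)^0 = 1·1 = 1.
  j = 1: C(14,1)·(6)^1 = 14·6 = 84.
  j = 2: C(14,2)·(6)^2 = 91·36 = 3276.
  V_q(n, t) = 1 + 84 + 3276 = 3361.
Step 2: q^n = 7^14 = 678223072849.
Step 3: Hamming bound ⌊q^n / V_q(n,t)⌋ = ⌊678223072849/3361⌋ = 201792047.
Step 4: Compare |C| = 147050595 to 201792047: satisfied.
The claimed |C| lies below the Hamming bound.


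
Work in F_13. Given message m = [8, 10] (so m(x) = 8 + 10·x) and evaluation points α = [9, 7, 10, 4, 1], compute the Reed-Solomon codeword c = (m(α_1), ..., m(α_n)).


c = [7, 0, 4, 9, 5]

Message polynomial: m(x) = 8 + 10·x (mod 13).
For each evaluation point α_i, compute m(α_i) mod 13:
  α_1 = 9: Horner steps 10 → 7, so m(9) = 7.
  α_2 = 7: Horner steps 10 → 0, so m(7) = 0.
  α_3 = 10: Horner steps 10 → 4, so m(10) = 4.
  α_4 = 4: Horner steps 10 → 9, so m(4) = 9.
  α_5 = 1: Horner steps 10 → 5, so m(1) = 5.
Codeword c = [7, 0, 4, 9, 5] ∈ F_13^5.


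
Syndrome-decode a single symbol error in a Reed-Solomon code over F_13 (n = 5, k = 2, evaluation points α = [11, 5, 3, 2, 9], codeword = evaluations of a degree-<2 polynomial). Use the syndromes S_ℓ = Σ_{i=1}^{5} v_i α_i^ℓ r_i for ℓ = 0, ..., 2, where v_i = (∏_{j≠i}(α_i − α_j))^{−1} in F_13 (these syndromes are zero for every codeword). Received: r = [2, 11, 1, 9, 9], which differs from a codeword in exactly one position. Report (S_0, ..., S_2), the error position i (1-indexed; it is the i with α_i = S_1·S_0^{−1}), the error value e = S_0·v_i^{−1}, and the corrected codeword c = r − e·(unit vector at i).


S = (2, 5, 6), error at position 5, error magnitude e = 4, c = [2, 11, 1, 9, 5].

Step 1: column multipliers v_i = (∏_{j≠i}(α_i − α_j))^{−1} mod 13.
  i = 1 (α = 11): (11−5)(11−3)(11−2)(11−9) = 6·8·9·2 = 864 ≡ 6, so v_1 = 6^{−1} = 11 (mod 13).
  i = 2 (α = 5): (5−11)(5−3)(5−2)(5−9) = (−6)·2·3·(−4) = 144 ≡ 1, so v_2 = 1^{−1} = 1 (mod 13).
  i = 3 (α = 3): (3−11)(3−5)(3−2)(3−9) = (−8)·(−2)·1·(−6) = −96 ≡ 8, so v_3 = 8^{−1} = 5 (mod 13).
  i = 4 (α = 2): (2−11)(2−5)(2−3)(2−9) = (−9)·(−3)·(−1)·(−7) = 189 ≡ 7, so v_4 = 7^{−1} = 2 (mod 13).
  i = 5 (α = 9): (9−11)(9−5)(9−3)(9−2) = (−2)·4·6·7 = −336 ≡ 2, so v_5 = 2^{−1} = 7 (mod 13).
  v = [11, 1, 5, 2, 7].
Step 2: syndromes of r = [2, 11, 1, 9, 9] (all sums mod 13).
  S_0 = Σ v_i r_i = 11·2 + 1·11 + 5·1 + 2·9 + 7·9 = 119 ≡ 2.
  S_1 = Σ v_i α_i r_i = 11·11·2 + 1·5·11 + 5·3·1 + 2·2·9 + 7·9·9 = 915 ≡ 5.
  α_i^2 mod 13 = [4, 12, 9, 4, 3].
  S_2 = Σ v_i α_i^2 r_i = 11·4·2 + 1·12·11 + 5·9·1 + 2·4·9 + 7·3·9 = 526 ≡ 6.
  S = (2, 5, 6) ≠ 0, so r is not a codeword (an error is present).
Step 3: locate the error. For a single error e at position i, S_ℓ = v_i·e·α_i^ℓ, so α_err = S_1/S_0.
  S_0^{−1} = 2^{−1} = 7 (mod 13), so α_err = 5·7 = 35 ≡ 9 = α_5. Error position i = 5.
  Consistency check: S_2/S_1 = 6·8 = 48 ≡ 9 = α_err ✓ (single-error assumption holds).
Step 4: error magnitude e = S_0/v_5 = S_0·∏_{j≠5}(α_5 − α_j) = 2·2 = 4 ≡ 4 (mod 13).
Step 5: correct position 5: c_5 = r_5 − e = 9 − 4 ≡ 5 (mod 13). Hence c = [2, 11, 1, 9, 5].
  Check: interpolating c through the α_i gives m(x) = 12 + 5·x (degree < 2) with m(α_i) = c_i for every i, so c is indeed a codeword.


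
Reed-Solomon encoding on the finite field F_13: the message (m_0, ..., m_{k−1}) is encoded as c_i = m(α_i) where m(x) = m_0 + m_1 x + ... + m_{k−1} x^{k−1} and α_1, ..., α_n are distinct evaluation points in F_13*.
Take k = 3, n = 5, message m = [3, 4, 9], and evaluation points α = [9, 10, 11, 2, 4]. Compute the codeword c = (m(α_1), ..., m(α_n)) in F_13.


c = [1, 7, 5, 8, 7]

Message polynomial: m(x) = 3 + 4·x + 9·x^2 (mod 13).
For each evaluation point α_i, compute m(α_i) mod 13:
  α_1 = 9: Horner steps 9 → 7 → 1, so m(9) = 1.
  α_2 = 10: Horner steps 9 → 3 → 7, so m(10) = 7.
  α_3 = 11: Horner steps 9 → 12 → 5, so m(11) = 5.
  α_4 = 2: Horner steps 9 → 9 → 8, so m(2) = 8.
  α_5 = 4: Horner steps 9 → 1 → 7, so m(4) = 7.
Codeword c = [1, 7, 5, 8, 7] ∈ F_13^5.


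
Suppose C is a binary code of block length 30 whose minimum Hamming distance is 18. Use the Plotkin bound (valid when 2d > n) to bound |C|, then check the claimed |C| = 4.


Plotkin bound M ≤ 6; given |C| = 4 ≤ bound (satisfied).

Check applicability: 2d = 36, n = 30.
2d − n = 6 > 0, so Plotkin applies.
Compute d/(2d−n) = 18/6 ≈ 3.0000.
⌊d/(2d−n)⌋ = 3.
Plotkin bound: M ≤ 2·3 = 6.
Given |C| = 4, check: satisfied.
This |C| is below the Plotkin bound.


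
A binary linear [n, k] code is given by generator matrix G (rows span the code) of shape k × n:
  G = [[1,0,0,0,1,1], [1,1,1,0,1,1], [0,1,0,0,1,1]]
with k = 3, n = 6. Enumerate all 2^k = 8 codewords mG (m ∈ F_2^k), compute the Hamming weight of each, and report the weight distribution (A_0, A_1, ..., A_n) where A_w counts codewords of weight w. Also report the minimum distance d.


Weight distribution: A_0 = 1, A_2 = 3, A_3 = 3, A_5 = 1. Minimum distance d = 2.

Enumerate all 2^3 = 8 messages m ∈ F_2^3.
For each, compute codeword c = mG in F_2^6, then tally its weight.
  m = 000 → c = 000000, weight = 0.
  m = 100 → c = 100011, weight = 3.
  m = 010 → c = 111011, weight = 5.
  m = 110 → c = 011000, weight = 2.
  m = 001 → c = 010011, weight = 3.
  m = 101 → c = 110000, weight = 2.
  m = 011 → c = 101000, weight = 2.
  m = 111 → c = 001011, weight = 3.
Tally weights:
  weight 0: 1 codewords.
  weight 2: 3 codewords.
  weight 3: 3 codewords.
  weight 5: 1 codewords.
Minimum distance d = smallest w > 0 with A_w > 0 = 2.
Sanity: Σ A_w = 8 = 2^3 = 8 ✓.


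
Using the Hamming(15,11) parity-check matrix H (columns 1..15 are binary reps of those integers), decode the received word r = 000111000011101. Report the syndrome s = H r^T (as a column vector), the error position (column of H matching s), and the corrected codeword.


s = (0, 0, 1, 0)^T, error position = 2, corrected codeword c = 010111000011101

Compute s = H r^T mod 2 one row at a time:
  s_1 = 0 + 0 + 0 + 1 + 1 + 1 + 0 + 1 = 4 ≡ 0 (mod 2).
  s_2 = 1 + 1 + 1 + 0 + 1 + 1 + 0 + 1 = 6 ≡ 0 (mod 2).
  s_3 = 0 + 0 + 1 + 0 + 0 + 1 + 0 + 1 = 3 ≡ 1 (mod 2).
  s_4 = 0 + 0 + 1 + 0 + 0 + 1 + 1 + 1 = 4 ≡ 0 (mod 2).
s = (0, 0, 1, 0)^T — this equals column 2 of H (binary 0010), so error is at position 2.
Correct: flip bit 2 of r = 000111000011101 to get c = 010111000011101.


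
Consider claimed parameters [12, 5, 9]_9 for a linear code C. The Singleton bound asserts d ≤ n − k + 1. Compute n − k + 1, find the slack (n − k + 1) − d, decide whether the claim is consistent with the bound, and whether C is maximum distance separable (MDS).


Singleton RHS = n − k + 1 = 8, slack = -1, bound violated (no such code; not MDS).

Singleton bound: d ≤ n − k + 1.
Here n = 12, k = 5, so n − k + 1 = 8.
Given d = 9, check d ≤ 8: NO.
Slack = (n − k + 1) − d = -1.
The slack is negative: d = 9 exceeds n − k + 1 = 8 by 1, so the Singleton bound is violated and no linear [12, 5, 9]_9 code can exist. In particular it is not MDS (MDS requires d = n − k + 1 exactly).
Description: the claimed parameters are [12, 5, 9]_9; such a code would be impossible (violates the Singleton bound).


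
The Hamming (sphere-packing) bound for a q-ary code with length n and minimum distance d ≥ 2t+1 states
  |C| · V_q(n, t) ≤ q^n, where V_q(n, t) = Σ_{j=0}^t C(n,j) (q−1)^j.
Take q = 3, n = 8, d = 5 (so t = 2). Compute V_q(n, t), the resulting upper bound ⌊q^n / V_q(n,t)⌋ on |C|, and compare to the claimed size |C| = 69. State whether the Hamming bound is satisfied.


V_q(n, t) = 129, q^n = 6561, Hamming bound = 50, |C| = 69 > bound (violated).

Step 1: Compute V_q(n, t) = Σ_{j=0}^2 C(n, j) (q−1)^j.
  j = 0: C(8,0)·(2)^0 = 1·1 = 1.
  j = 1: C(8,1)·(2)^1 = 8·2 = 16.
  j = 2: C(8,2)·(2)^2 = 28·4 = 112.
  V_q(n, t) = 1 + 16 + 112 = 129.
Step 2: q^n = 3^8 = 6561.
Step 3: Hamming bound ⌊q^n / V_q(n,t)⌋ = ⌊6561/129⌋ = 50.
Step 4: Compare |C| = 69 to 50: violated.
The claimed |C| lies above the Hamming bound, so no 3-ary code of length 8 with d ≥ 5 can have 69 codewords.


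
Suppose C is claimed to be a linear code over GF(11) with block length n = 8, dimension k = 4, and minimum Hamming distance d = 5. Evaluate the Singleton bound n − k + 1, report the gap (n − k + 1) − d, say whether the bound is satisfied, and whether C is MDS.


Singleton RHS = n − k + 1 = 5, slack = 0, bound satisfied, MDS.

Singleton bound: d ≤ n − k + 1.
Here n = 8, k = 4, so n − k + 1 = 5.
Given d = 5, check d ≤ 5: YES.
Slack = (n − k + 1) − d = 0.
The code is MDS (slack = 0).
Description: the claimed parameters are [8, 4, 5]_11; such a code would be MDS (meets Singleton bound).


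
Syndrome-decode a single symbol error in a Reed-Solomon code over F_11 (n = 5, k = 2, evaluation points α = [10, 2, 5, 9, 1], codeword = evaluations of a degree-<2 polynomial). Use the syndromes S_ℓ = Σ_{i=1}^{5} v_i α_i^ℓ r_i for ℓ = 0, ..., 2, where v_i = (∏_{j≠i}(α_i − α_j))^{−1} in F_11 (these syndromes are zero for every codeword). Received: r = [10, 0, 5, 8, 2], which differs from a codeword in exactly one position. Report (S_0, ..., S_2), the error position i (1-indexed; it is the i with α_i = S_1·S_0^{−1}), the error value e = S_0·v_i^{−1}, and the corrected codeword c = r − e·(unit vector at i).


S = (6, 5, 6), error at position 1, error magnitude e = 4, c = [6, 0, 5, 8, 2].

Step 1: column multipliers v_i = (∏_{j≠i}(α_i − α_j))^{−1} mod 11.
  i = 1 (α = 10): (10−2)(10−5)(10−9)(10−1) = 8·5·1·9 = 360 ≡ 8, so v_1 = 8^{−1} = 7 (mod 11).
  i = 2 (α = 2): (2−10)(2−5)(2−9)(2−1) = (−8)·(−3)·(−7)·1 = −168 ≡ 8, so v_2 = 8^{−1} = 7 (mod 11).
  i = 3 (α = 5): (5−10)(5−2)(5−9)(5−1) = (−5)·3·(−4)·4 = 240 ≡ 9, so v_3 = 9^{−1} = 5 (mod 11).
  i = 4 (α = 9): (9−10)(9−2)(9−5)(9−1) = (−1)·7·4·8 = −224 ≡ 7, so v_4 = 7^{−1} = 8 (mod 11).
  i = 5 (α = 1): (1−10)(1−2)(1−5)(1−9) = (−9)·(−1)·(−4)·(−8) = 288 ≡ 2, so v_5 = 2^{−1} = 6 (mod 11).
  v = [7, 7, 5, 8, 6].
Step 2: syndromes of r = [10, 0, 5, 8, 2] (all sums mod 11).
  S_0 = Σ v_i r_i = 7·10 + 7·0 + 5·5 + 8·8 + 6·2 = 171 ≡ 6.
  S_1 = Σ v_i α_i r_i = 7·10·10 + 7·2·0 + 5·5·5 + 8·9·8 + 6·1·2 = 1413 ≡ 5.
  α_i^2 mod 11 = [1, 4, 3, 4, 1].
  S_2 = Σ v_i α_i^2 r_i = 7·1·10 + 7·4·0 + 5·3·5 + 8·4·8 + 6·1·2 = 413 ≡ 6.
  S = (6, 5, 6) ≠ 0, so r is not a codeword (an error is present).
Step 3: locate the error. For a single error e at position i, S_ℓ = v_i·e·α_i^ℓ, so α_err = S_1/S_0.
  S_0^{−1} = 6^{−1} = 2 (mod 11), so α_err = 5·2 = 10 ≡ 10 = α_1. Error position i = 1.
  Consistency check: S_2/S_1 = 6·9 = 54 ≡ 10 = α_err ✓ (single-error assumption holds).
Step 4: error magnitude e = S_0/v_1 = S_0·∏_{j≠1}(α_1 − α_j) = 6·8 = 48 ≡ 4 (mod 11).
Step 5: correct position 1: c_1 = r_1 − e = 10 − 4 ≡ 6 (mod 11). Hence c = [6, 0, 5, 8, 2].
  Check: interpolating c through the α_i gives m(x) = 4 + 9·x (degree < 2) with m(α_i) = c_i for every i, so c is indeed a codeword.


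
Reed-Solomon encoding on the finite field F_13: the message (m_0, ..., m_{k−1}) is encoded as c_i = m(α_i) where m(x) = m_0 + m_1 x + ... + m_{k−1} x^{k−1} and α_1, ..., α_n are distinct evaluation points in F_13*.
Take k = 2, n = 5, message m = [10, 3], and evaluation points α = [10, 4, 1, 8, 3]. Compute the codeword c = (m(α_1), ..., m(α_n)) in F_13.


c = [1, 9, 0, 8, 6]

Message polynomial: m(x) = 10 + 3·x (mod 13).
For each evaluation point α_i, compute m(α_i) mod 13:
  α_1 = 10: Horner steps 3 → 1, so m(10) = 1.
  α_2 = 4: Horner steps 3 → 9, so m(4) = 9.
  α_3 = 1: Horner steps 3 → 0, so m(1) = 0.
  α_4 = 8: Horner steps 3 → 8, so m(8) = 8.
  α_5 = 3: Horner steps 3 → 6, so m(3) = 6.
Codeword c = [1, 9, 0, 8, 6] ∈ F_13^5.


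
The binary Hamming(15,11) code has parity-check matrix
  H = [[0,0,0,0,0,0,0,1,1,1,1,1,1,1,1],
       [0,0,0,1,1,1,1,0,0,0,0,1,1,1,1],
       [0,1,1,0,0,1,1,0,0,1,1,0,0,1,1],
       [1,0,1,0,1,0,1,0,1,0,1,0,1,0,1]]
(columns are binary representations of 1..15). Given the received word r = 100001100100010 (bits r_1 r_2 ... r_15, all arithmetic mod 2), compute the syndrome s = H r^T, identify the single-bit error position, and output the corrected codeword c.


s = (0, 1, 0, 0)^T, error position = 4, corrected codeword c = 100101100100010

Compute s = H r^T mod 2 one row at a time:
  s_1 = 0 + 0 + 1 + 0 + 0 + 0 + 1 + 0 = 2 ≡ 0 (mod 2).
  s_2 = 0 + 0 + 1 + 1 + 0 + 0 + 1 + 0 = 3 ≡ 1 (mod 2).
  s_3 = 0 + 0 + 1 + 1 + 1 + 0 + 1 + 0 = 4 ≡ 0 (mod 2).
  s_4 = 1 + 0 + 0 + 1 + 0 + 0 + 0 + 0 = 2 ≡ 0 (mod 2).
s = (0, 1, 0, 0)^T — this equals column 4 of H (binary 0100), so error is at position 4.
Correct: flip bit 4 of r = 100001100100010 to get c = 100101100100010.


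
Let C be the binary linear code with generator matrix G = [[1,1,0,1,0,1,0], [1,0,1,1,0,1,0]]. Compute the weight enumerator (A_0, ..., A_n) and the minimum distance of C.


Weight distribution: A_0 = 1, A_2 = 1, A_4 = 2. Minimum distance d = 2.

Enumerate all 2^2 = 4 messages m ∈ F_2^2.
For each, compute codeword c = mG in F_2^7, then tally its weight.
  m = 00 → c = 0000000, weight = 0.
  m = 10 → c = 1101010, weight = 4.
  m = 01 → c = 1011010, weight = 4.
  m = 11 → c = 0110000, weight = 2.
Tally weights:
  weight 0: 1 codewords.
  weight 2: 1 codewords.
  weight 4: 2 codewords.
Minimum distance d = smallest w > 0 with A_w > 0 = 2.
Sanity: Σ A_w = 4 = 2^2 = 4 ✓.


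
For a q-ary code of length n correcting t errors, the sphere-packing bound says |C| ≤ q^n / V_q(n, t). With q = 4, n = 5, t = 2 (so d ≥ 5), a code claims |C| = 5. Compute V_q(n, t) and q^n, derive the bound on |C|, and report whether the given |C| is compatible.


V_q(n, t) = 106, q^n = 1024, Hamming bound = 9, |C| = 5 ≤ bound (satisfied).

Step 1: Compute V_q(n, t) = Σ_{j=0}^2 C(n, j) (q−1)^j.
  j = 0: C(5,0)·(3)^0 = 1·1 = 1.
  j = 1: C(5,1)·(3)^1 = 5·3 = 15.
  j = 2: C(5,2)·(3)^2 = 10·9 = 90.
  V_q(n, t) = 1 + 15 + 90 = 106.
Step 2: q^n = 4^5 = 1024.
Step 3: Hamming bound ⌊q^n / V_q(n,t)⌋ = ⌊1024/106⌋ = 9.
Step 4: Compare |C| = 5 to 9: satisfied.
The claimed |C| lies below the Hamming bound.


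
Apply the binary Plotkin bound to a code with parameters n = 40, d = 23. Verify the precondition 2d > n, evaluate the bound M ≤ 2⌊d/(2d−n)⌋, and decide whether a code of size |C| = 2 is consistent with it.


Plotkin bound M ≤ 6; given |C| = 2 ≤ bound (satisfied).

Check applicability: 2d = 46, n = 40.
2d − n = 6 > 0, so Plotkin applies.
Compute d/(2d−n) = 23/6 ≈ 3.8333.
⌊d/(2d−n)⌋ = 3.
Plotkin bound: M ≤ 2·3 = 6.
Given |C| = 2, check: satisfied.
This |C| is below the Plotkin bound.


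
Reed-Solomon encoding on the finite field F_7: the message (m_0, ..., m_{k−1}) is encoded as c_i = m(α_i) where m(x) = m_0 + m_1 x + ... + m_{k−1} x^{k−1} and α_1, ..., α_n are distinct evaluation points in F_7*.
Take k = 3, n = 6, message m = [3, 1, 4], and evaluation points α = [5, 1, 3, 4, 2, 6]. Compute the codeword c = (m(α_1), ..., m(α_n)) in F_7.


c = [3, 1, 0, 1, 0, 6]

Message polynomial: m(x) = 3 + 1·x + 4·x^2 (mod 7).
For each evaluation point α_i, compute m(α_i) mod 7:
  α_1 = 5: Horner steps 4 → 0 → 3, so m(5) = 3.
  α_2 = 1: Horner steps 4 → 5 → 1, so m(1) = 1.
  α_3 = 3: Horner steps 4 → 6 → 0, so m(3) = 0.
  α_4 = 4: Horner steps 4 → 3 → 1, so m(4) = 1.
  α_5 = 2: Horner steps 4 → 2 → 0, so m(2) = 0.
  α_6 = 6: Horner steps 4 → 4 → 6, so m(6) = 6.
Codeword c = [3, 1, 0, 1, 0, 6] ∈ F_7^6.


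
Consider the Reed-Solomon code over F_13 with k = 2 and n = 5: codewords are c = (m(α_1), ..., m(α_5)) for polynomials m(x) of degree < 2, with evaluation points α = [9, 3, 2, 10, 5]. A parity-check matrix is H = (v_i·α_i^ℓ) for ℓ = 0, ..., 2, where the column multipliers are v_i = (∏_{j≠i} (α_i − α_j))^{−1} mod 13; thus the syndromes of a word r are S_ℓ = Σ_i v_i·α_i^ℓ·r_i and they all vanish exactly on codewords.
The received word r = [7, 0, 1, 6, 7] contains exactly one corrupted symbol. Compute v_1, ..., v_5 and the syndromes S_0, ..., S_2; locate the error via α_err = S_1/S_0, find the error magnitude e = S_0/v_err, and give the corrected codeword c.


S = (3, 2, 10), error at position 5, error magnitude e = 9, c = [7, 0, 1, 6, 11].

Step 1: column multipliers v_i = (∏_{j≠i}(α_i − α_j))^{−1} mod 13.
  i = 1 (α = 9): (9−3)(9−2)(9−10)(9−5) = 6·7·(−1)·4 = −168 ≡ 1, so v_1 = 1^{−1} = 1 (mod 13).
  i = 2 (α = 3): (3−9)(3−2)(3−10)(3−5) = (−6)·1·(−7)·(−2) = −84 ≡ 7, so v_2 = 7^{−1} = 2 (mod 13).
  i = 3 (α = 2): (2−9)(2−3)(2−10)(2−5) = (−7)·(−1)·(−8)·(−3) = 168 ≡ 12, so v_3 = 12^{−1} = 12 (mod 13).
  i = 4 (α = 10): (10−9)(10−3)(10−2)(10−5) = 1·7·8·5 = 280 ≡ 7, so v_4 = 7^{−1} = 2 (mod 13).
  i = 5 (α = 5): (5−9)(5−3)(5−2)(5−10) = (−4)·2·3·(−5) = 120 ≡ 3, so v_5 = 3^{−1} = 9 (mod 13).
  v = [1, 2, 12, 2, 9].
Step 2: syndromes of r = [7, 0, 1, 6, 7] (all sums mod 13).
  S_0 = Σ v_i r_i = 1·7 + 2·0 + 12·1 + 2·6 + 9·7 = 94 ≡ 3.
  S_1 = Σ v_i α_i r_i = 1·9·7 + 2·3·0 + 12·2·1 + 2·10·6 + 9·5·7 = 522 ≡ 2.
  α_i^2 mod 13 = [3, 9, 4, 9, 12].
  S_2 = Σ v_i α_i^2 r_i = 1·3·7 + 2·9·0 + 12·4·1 + 2·9·6 + 9·12·7 = 933 ≡ 10.
  S = (3, 2, 10) ≠ 0, so r is not a codeword (an error is present).
Step 3: locate the error. For a single error e at position i, S_ℓ = v_i·e·α_i^ℓ, so α_err = S_1/S_0.
  S_0^{−1} = 3^{−1} = 9 (mod 13), so α_err = 2·9 = 18 ≡ 5 = α_5. Error position i = 5.
  Consistency check: S_2/S_1 = 10·7 = 70 ≡ 5 = α_err ✓ (single-error assumption holds).
Step 4: error magnitude e = S_0/v_5 = S_0·∏_{j≠5}(α_5 − α_j) = 3·3 = 9 ≡ 9 (mod 13).
Step 5: correct position 5: c_5 = r_5 − e = 7 − 9 ≡ 11 (mod 13). Hence c = [7, 0, 1, 6, 11].
  Check: interpolating c through the α_i gives m(x) = 3 + 12·x (degree < 2) with m(α_i) = c_i for every i, so c is indeed a codeword.


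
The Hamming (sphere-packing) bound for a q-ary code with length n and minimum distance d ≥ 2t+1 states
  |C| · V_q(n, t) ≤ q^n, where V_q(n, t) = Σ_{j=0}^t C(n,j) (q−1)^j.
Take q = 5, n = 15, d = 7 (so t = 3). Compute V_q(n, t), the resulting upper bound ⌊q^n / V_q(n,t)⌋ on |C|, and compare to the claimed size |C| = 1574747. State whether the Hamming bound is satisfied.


V_q(n, t) = 30861, q^n = 30517578125, Hamming bound = 988871, |C| = 1574747 > bound (violated).

Step 1: Compute V_q(n, t) = Σ_{j=0}^3 C(n, j) (q−1)^j.
  j = 0: C(15,0)·(4)^0 = 1·1 = 1.
  j = 1: C(15,1)·(4)^1 = 15·4 = 60.
  j = 2: C(15,2)·(4)^2 = 105·16 = 1680.
  j = 3: C(15,3)·(4)^3 = 455·64 = 29120.
  V_q(n, t) = 1 + 60 + 1680 + 29120 = 30861.
Step 2: q^n = 5^15 = 30517578125.
Step 3: Hamming bound ⌊q^n / V_q(n,t)⌋ = ⌊30517578125/30861⌋ = 988871.
Step 4: Compare |C| = 1574747 to 988871: violated.
The claimed |C| lies above the Hamming bound, so no 5-ary code of length 15 with d ≥ 7 can have 1574747 codewords.


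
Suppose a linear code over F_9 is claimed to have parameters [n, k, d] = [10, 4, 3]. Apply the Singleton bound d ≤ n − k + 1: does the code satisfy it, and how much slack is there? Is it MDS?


Singleton RHS = n − k + 1 = 7, slack = 4, bound satisfied, not MDS.

Singleton bound: d ≤ n − k + 1.
Here n = 10, k = 4, so n − k + 1 = 7.
Given d = 3, check d ≤ 7: YES.
Slack = (n − k + 1) − d = 4.
The code is NOT MDS (slack = 4 > 0).
Description: the claimed parameters are [10, 4, 3]_9; such a code would be non-MDS.


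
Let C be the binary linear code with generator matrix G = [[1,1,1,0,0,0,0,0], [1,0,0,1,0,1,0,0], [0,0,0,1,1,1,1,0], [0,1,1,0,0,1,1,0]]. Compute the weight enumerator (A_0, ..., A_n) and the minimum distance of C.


Weight distribution: A_0 = 1, A_2 = 2, A_3 = 5, A_4 = 5, A_5 = 2, A_7 = 1. Minimum distance d = 2.

Enumerate all 2^4 = 16 messages m ∈ F_2^4.
For each, compute codeword c = mG in F_2^8, then tally its weight.
  m = 0000 → c = 00000000, weight = 0.
  m = 1000 → c = 11100000, weight = 3.
  m = 0100 → c = 10010100, weight = 3.
  m = 1100 → c = 01110100, weight = 4.
  m = 0010 → c = 00011110, weight = 4.
  m = 1010 → c = 11111110, weight = 7.
  m = 0110 → c = 10001010, weight = 3.
  m = 1110 → c = 01101010, weight = 4.
  m = 0001 → c = 01100110, weight = 4.
  m = 1001 → c = 10000110, weight = 3.
  m = 0101 → c = 11110010, weight = 5.
  m = 1101 → c = 00010010, weight = 2.
  m = 0011 → c = 01111000, weight = 4.
  m = 1011 → c = 10011000, weight = 3.
  m = 0111 → c = 11101100, weight = 5.
  m = 1111 → c = 00001100, weight = 2.
Tally weights:
  weight 0: 1 codewords.
  weight 2: 2 codewords.
  weight 3: 5 codewords.
  weight 4: 5 codewords.
  weight 5: 2 codewords.
  weight 7: 1 codewords.
Minimum distance d = smallest w > 0 with A_w > 0 = 2.
Sanity: Σ A_w = 16 = 2^4 = 16 ✓.


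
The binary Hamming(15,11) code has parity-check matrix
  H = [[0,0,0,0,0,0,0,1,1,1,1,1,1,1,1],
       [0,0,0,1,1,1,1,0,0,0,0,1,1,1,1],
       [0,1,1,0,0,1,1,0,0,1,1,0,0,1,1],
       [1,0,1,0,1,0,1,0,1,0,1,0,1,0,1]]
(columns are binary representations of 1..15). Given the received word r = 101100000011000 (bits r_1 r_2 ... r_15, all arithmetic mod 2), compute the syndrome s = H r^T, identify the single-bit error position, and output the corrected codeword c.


s = (0, 0, 0, 1)^T, error position = 1, corrected codeword c = 001100000011000

Compute s = H r^T mod 2 one row at a time:
  s_1 = 0 + 0 + 0 + 1 + 1 + 0 + 0 + 0 = 2 ≡ 0 (mod 2).
  s_2 = 1 + 0 + 0 + 0 + 1 + 0 + 0 + 0 = 2 ≡ 0 (mod 2).
  s_3 = 0 + 1 + 0 + 0 + 0 + 1 + 0 + 0 = 2 ≡ 0 (mod 2).
  s_4 = 1 + 1 + 0 + 0 + 0 + 1 + 0 + 0 = 3 ≡ 1 (mod 2).
s = (0, 0, 0, 1)^T — this equals column 1 of H (binary 0001), so error is at position 1.
Correct: flip bit 1 of r = 101100000011000 to get c = 001100000011000.


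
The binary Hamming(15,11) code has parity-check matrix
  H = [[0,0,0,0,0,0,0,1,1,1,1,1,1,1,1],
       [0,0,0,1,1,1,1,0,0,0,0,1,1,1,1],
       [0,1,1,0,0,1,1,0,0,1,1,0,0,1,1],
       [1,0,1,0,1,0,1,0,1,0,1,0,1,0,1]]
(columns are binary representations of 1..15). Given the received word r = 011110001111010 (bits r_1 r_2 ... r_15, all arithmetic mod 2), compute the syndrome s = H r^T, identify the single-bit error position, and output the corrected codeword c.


s = (1, 0, 1, 0)^T, error position = 10, corrected codeword c = 011110001011010

Compute s = H r^T mod 2 one row at a time:
  s_1 = 0 + 1 + 1 + 1 + 1 + 0 + 1 + 0 = 5 ≡ 1 (mod 2).
  s_2 = 1 + 1 + 0 + 0 + 1 + 0 + 1 + 0 = 4 ≡ 0 (mod 2).
  s_3 = 1 + 1 + 0 + 0 + 1 + 1 + 1 + 0 = 5 ≡ 1 (mod 2).
  s_4 = 0 + 1 + 1 + 0 + 1 + 1 + 0 + 0 = 4 ≡ 0 (mod 2).
s = (1, 0, 1, 0)^T — this equals column 10 of H (binary 1010), so error is at position 10.
Correct: flip bit 10 of r = 011110001111010 to get c = 011110001011010.


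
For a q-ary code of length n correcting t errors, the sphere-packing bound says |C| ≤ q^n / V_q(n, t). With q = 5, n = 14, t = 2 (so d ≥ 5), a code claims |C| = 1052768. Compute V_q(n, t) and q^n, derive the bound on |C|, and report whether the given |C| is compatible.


V_q(n, t) = 1513, q^n = 6103515625, Hamming bound = 4034048, |C| = 1052768 ≤ bound (satisfied).

Step 1: Compute V_q(n, t) = Σ_{j=0}^2 C(n, j) (q−1)^j.
  j = 0: C(14,0)·(4)^0 = 1·1 = 1.
  j = 1: C(14,1)·(4)^1 = 14·4 = 56.
  j = 2: C(14,2)·(4)^2 = 91·16 = 1456.
  V_q(n, t) = 1 + 56 + 1456 = 1513.
Step 2: q^n = 5^14 = 6103515625.
Step 3: Hamming bound ⌊q^n / V_q(n,t)⌋ = ⌊6103515625/1513⌋ = 4034048.
Step 4: Compare |C| = 1052768 to 4034048: satisfied.
The claimed |C| lies below the Hamming bound.


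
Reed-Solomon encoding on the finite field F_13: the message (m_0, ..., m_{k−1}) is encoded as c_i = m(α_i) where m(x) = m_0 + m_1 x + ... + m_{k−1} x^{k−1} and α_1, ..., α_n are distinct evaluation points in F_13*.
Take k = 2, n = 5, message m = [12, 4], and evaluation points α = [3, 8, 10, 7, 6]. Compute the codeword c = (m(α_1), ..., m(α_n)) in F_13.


c = [11, 5, 0, 1, 10]

Message polynomial: m(x) = 12 + 4·x (mod 13).
For each evaluation point α_i, compute m(α_i) mod 13:
  α_1 = 3: Horner steps 4 → 11, so m(3) = 11.
  α_2 = 8: Horner steps 4 → 5, so m(8) = 5.
  α_3 = 10: Horner steps 4 → 0, so m(10) = 0.
  α_4 = 7: Horner steps 4 → 1, so m(7) = 1.
  α_5 = 6: Horner steps 4 → 10, so m(6) = 10.
Codeword c = [11, 5, 0, 1, 10] ∈ F_13^5.


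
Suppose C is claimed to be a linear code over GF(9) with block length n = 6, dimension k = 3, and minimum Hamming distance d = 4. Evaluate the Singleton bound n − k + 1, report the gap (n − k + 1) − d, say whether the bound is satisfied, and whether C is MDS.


Singleton RHS = n − k + 1 = 4, slack = 0, bound satisfied, MDS.

Singleton bound: d ≤ n − k + 1.
Here n = 6, k = 3, so n − k + 1 = 4.
Given d = 4, check d ≤ 4: YES.
Slack = (n − k + 1) − d = 0.
The code is MDS (slack = 0).
Description: the claimed parameters are [6, 3, 4]_9; such a code would be MDS (meets Singleton bound).


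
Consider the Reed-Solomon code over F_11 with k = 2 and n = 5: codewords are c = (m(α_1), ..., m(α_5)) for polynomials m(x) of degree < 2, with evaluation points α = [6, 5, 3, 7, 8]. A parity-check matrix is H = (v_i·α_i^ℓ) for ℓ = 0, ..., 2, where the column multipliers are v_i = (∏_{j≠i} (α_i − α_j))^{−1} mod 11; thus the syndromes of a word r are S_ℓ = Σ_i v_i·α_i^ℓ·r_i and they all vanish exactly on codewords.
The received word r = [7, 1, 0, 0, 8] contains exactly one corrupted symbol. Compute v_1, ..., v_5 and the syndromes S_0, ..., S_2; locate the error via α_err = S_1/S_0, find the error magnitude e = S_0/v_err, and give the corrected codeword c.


S = (3, 10, 4), error at position 4, error magnitude e = 9, c = [7, 1, 0, 2, 8].

Step 1: column multipliers v_i = (∏_{j≠i}(α_i − α_j))^{−1} mod 11.
  i = 1 (α = 6): (6−5)(6−3)(6−7)(6−8) = 1·3·(−1)·(−2) = 6 ≡ 6, so v_1 = 6^{−1} = 2 (mod 11).
  i = 2 (α = 5): (5−6)(5−3)(5−7)(5−8) = (−1)·2·(−2)·(−3) = −12 ≡ 10, so v_2 = 10^{−1} = 10 (mod 11).
  i = 3 (α = 3): (3−6)(3−5)(3−7)(3−8) = (−3)·(−2)·(−4)·(−5) = 120 ≡ 10, so v_3 = 10^{−1} = 10 (mod 11).
  i = 4 (α = 7): (7−6)(7−5)(7−3)(7−8) = 1·2·4·(−1) = −8 ≡ 3, so v_4 = 3^{−1} = 4 (mod 11).
  i = 5 (α = 8): (8−6)(8−5)(8−3)(8−7) = 2·3·5·1 = 30 ≡ 8, so v_5 = 8^{−1} = 7 (mod 11).
  v = [2, 10, 10, 4, 7].
Step 2: syndromes of r = [7, 1, 0, 0, 8] (all sums mod 11).
  S_0 = Σ v_i r_i = 2·7 + 10·1 + 10·0 + 4·0 + 7·8 = 80 ≡ 3.
  S_1 = Σ v_i α_i r_i = 2·6·7 + 10·5·1 + 10·3·0 + 4·7·0 + 7·8·8 = 582 ≡ 10.
  α_i^2 mod 11 = [3, 3, 9, 5, 9].
  S_2 = Σ v_i α_i^2 r_i = 2·3·7 + 10·3·1 + 10·9·0 + 4·5·0 + 7·9·8 = 576 ≡ 4.
  S = (3, 10, 4) ≠ 0, so r is not a codeword (an error is present).
Step 3: locate the error. For a single error e at position i, S_ℓ = v_i·e·α_i^ℓ, so α_err = S_1/S_0.
  S_0^{−1} = 3^{−1} = 4 (mod 11), so α_err = 10·4 = 40 ≡ 7 = α_4. Error position i = 4.
  Consistency check: S_2/S_1 = 4·10 = 40 ≡ 7 = α_err ✓ (single-error assumption holds).
Step 4: error magnitude e = S_0/v_4 = S_0·∏_{j≠4}(α_4 − α_j) = 3·3 = 9 ≡ 9 (mod 11).
Step 5: correct position 4: c_4 = r_4 − e = 0 − 9 ≡ 2 (mod 11). Hence c = [7, 1, 0, 2, 8].
  Check: interpolating c through the α_i gives m(x) = 4 + 6·x (degree < 2) with m(α_i) = c_i for every i, so c is indeed a codeword.
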